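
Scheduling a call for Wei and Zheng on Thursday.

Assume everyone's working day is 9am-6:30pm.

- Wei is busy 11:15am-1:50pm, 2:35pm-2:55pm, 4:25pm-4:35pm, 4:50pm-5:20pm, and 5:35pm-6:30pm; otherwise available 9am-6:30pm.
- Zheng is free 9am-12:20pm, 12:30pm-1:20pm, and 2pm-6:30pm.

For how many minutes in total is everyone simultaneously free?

Wei free within 09:00–18:30: 09:00–11:15, 13:50–14:35, 14:55–16:25, 16:35–16:50, 17:20–17:35.
Wei ∩ Zheng: 09:00–11:15, 14:00–14:35, 14:55–16:25, 16:35–16:50, 17:20–17:35.
Total common minutes: 135 + 35 + 90 + 15 + 15 = 290.

290 minutes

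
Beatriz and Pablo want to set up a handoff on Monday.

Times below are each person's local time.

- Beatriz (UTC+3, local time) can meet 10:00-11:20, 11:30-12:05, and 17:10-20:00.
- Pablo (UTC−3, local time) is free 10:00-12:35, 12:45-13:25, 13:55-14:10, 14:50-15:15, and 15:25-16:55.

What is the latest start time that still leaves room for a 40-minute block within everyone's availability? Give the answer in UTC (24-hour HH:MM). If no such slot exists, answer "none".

Beatriz → UTC: 07:00–08:20, 08:30–09:05, 14:10–17:00.
Pablo → UTC: 13:00–15:35, 15:45–16:25, 16:55–17:10, 17:50–18:15, 18:25–19:55.
Beatriz ∩ Pablo: 14:10–15:35, 15:45–16:25, 16:55–17:00.
Windows ≥ 40 min: 14:10–15:35, 15:45–16:25.
Latest start in the last window 15:45–16:25 is 16:25 − 40 min = 15:45.

15:45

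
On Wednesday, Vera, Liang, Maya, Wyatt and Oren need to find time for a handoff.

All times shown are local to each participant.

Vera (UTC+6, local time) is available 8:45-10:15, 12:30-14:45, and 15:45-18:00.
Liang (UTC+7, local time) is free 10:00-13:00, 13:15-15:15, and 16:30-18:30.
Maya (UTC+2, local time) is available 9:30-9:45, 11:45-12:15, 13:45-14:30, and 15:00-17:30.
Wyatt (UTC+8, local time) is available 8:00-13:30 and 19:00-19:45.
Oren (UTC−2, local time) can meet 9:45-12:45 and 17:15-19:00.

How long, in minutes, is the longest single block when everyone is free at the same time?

0 minutes

Vera → UTC: 02:45–04:15, 06:30–08:45, 09:45–12:00.
Liang → UTC: 03:00–06:00, 06:15–08:15, 09:30–11:30.
Maya → UTC: 07:30–07:45, 09:45–10:15, 11:45–12:30, 13:00–15:30.
Wyatt → UTC: 00:00–05:30, 11:00–11:45.
Oren → UTC: 11:45–14:45, 19:15–21:00.
Vera ∩ Liang: 03:00–04:15, 06:30–08:15, 09:45–11:30.
Vera ∩ Liang ∩ Maya: 07:30–07:45, 09:45–10:15.
Vera ∩ Liang ∩ Maya ∩ Wyatt: (none).
Vera ∩ Liang ∩ Maya ∩ Wyatt ∩ Oren: (none).
No common window.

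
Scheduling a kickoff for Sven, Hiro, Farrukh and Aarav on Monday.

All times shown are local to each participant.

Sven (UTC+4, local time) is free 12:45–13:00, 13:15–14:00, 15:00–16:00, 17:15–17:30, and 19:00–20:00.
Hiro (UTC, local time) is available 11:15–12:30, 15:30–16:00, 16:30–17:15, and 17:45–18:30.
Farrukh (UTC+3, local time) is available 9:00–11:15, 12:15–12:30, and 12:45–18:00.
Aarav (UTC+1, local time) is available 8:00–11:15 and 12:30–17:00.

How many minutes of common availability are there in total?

30 minutes

Sven → UTC: 08:45–09:00, 09:15–10:00, 11:00–12:00, 13:15–13:30, 15:00–16:00.
Hiro → UTC: 11:15–12:30, 15:30–16:00, 16:30–17:15, 17:45–18:30.
Farrukh → UTC: 06:00–08:15, 09:15–09:30, 09:45–15:00.
Aarav → UTC: 07:00–10:15, 11:30–16:00.
Sven ∩ Hiro: 11:15–12:00, 15:30–16:00.
Sven ∩ Hiro ∩ Farrukh: 11:15–12:00.
Sven ∩ Hiro ∩ Farrukh ∩ Aarav: 11:30–12:00.
Total common minutes: 30.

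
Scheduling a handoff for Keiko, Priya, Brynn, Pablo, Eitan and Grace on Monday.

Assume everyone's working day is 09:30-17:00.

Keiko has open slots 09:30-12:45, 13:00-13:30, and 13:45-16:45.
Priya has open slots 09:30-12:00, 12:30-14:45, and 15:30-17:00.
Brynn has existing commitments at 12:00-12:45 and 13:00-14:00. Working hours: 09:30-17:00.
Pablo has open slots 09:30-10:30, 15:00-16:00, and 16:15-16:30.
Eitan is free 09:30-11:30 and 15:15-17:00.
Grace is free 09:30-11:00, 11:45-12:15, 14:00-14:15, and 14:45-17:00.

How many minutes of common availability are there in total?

105 minutes

Brynn free within 09:30–17:00: 09:30–12:00, 12:45–13:00, 14:00–17:00.
Keiko ∩ Priya: 09:30–12:00, 12:30–12:45, 13:00–13:30, 13:45–14:45, 15:30–16:45.
Keiko ∩ Priya ∩ Brynn: 09:30–12:00, 14:00–14:45, 15:30–16:45.
Keiko ∩ Priya ∩ Brynn ∩ Pablo: 09:30–10:30, 15:30–16:00, 16:15–16:30.
Keiko ∩ Priya ∩ Brynn ∩ Pablo ∩ Eitan: 09:30–10:30, 15:30–16:00, 16:15–16:30.
Keiko ∩ Priya ∩ Brynn ∩ Pablo ∩ Eitan ∩ Grace: 09:30–10:30, 15:30–16:00, 16:15–16:30.
Total common minutes: 60 + 30 + 15 = 105.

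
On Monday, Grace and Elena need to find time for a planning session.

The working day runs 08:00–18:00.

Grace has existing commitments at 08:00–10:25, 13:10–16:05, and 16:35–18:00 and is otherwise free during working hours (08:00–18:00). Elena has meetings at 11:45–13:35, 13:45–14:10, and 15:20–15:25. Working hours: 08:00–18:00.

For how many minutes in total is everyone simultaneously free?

Grace free within 08:00–18:00: 10:25–13:10, 16:05–16:35.
Elena free within 08:00–18:00: 08:00–11:45, 13:35–13:45, 14:10–15:20, 15:25–18:00.
Grace ∩ Elena: 10:25–11:45, 16:05–16:35.
Total common minutes: 80 + 30 = 110.

110 minutes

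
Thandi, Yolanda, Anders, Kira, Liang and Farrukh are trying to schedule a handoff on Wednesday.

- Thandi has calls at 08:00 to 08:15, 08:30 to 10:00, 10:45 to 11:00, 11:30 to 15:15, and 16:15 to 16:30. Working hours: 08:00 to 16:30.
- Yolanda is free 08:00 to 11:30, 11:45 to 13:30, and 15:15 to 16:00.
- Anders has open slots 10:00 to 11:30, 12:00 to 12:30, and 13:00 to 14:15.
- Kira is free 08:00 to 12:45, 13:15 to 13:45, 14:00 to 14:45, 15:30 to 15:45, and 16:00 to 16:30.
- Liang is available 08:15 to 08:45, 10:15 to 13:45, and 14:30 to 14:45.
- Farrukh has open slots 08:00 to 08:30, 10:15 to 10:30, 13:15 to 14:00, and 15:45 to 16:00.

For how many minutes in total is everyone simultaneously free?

15 minutes

Thandi free within 08:00–16:30: 08:15–08:30, 10:00–10:45, 11:00–11:30, 15:15–16:15.
Thandi ∩ Yolanda: 08:15–08:30, 10:00–10:45, 11:00–11:30, 15:15–16:00.
Thandi ∩ Yolanda ∩ Anders: 10:00–10:45, 11:00–11:30.
Thandi ∩ Yolanda ∩ Anders ∩ Kira: 10:00–10:45, 11:00–11:30.
Thandi ∩ Yolanda ∩ Anders ∩ Kira ∩ Liang: 10:15–10:45, 11:00–11:30.
Thandi ∩ Yolanda ∩ Anders ∩ Kira ∩ Liang ∩ Farrukh: 10:15–10:30.
Total common minutes: 15.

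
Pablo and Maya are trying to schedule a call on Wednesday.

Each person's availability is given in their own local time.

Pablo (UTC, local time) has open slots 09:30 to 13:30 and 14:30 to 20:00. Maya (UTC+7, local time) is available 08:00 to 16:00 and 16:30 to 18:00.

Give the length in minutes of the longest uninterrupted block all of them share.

Pablo → UTC: 09:30–13:30, 14:30–20:00.
Maya → UTC: 01:00–09:00, 09:30–11:00.
Pablo ∩ Maya: 09:30–11:00.
Single common window of 90 minutes.

90 minutes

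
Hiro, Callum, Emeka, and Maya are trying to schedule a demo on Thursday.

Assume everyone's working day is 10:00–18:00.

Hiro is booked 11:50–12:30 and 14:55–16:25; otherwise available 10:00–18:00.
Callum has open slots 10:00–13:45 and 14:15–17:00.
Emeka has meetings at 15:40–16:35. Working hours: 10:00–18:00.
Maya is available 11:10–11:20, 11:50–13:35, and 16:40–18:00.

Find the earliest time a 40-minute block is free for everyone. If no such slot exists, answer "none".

Hiro free within 10:00–18:00: 10:00–11:50, 12:30–14:55, 16:25–18:00.
Emeka free within 10:00–18:00: 10:00–15:40, 16:35–18:00.
Hiro ∩ Callum: 10:00–11:50, 12:30–13:45, 14:15–14:55, 16:25–17:00.
Hiro ∩ Callum ∩ Emeka: 10:00–11:50, 12:30–13:45, 14:15–14:55, 16:35–17:00.
Hiro ∩ Callum ∩ Emeka ∩ Maya: 11:10–11:20, 12:30–13:35, 16:40–17:00.
Windows ≥ 40 min: 12:30–13:35.
Earliest such window starts at 12:30.

12:30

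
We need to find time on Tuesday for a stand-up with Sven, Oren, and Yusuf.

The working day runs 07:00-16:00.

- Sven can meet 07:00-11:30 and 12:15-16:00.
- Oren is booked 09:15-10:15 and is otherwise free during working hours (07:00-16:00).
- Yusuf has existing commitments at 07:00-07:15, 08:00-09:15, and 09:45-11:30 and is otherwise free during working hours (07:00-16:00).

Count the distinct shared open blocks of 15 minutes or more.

2

Oren free within 07:00–16:00: 07:00–09:15, 10:15–16:00.
Yusuf free within 07:00–16:00: 07:15–08:00, 09:15–09:45, 11:30–16:00.
Sven ∩ Oren: 07:00–09:15, 10:15–11:30, 12:15–16:00.
Sven ∩ Oren ∩ Yusuf: 07:15–08:00, 12:15–16:00.
Windows ≥ 15 min: 07:15–08:00, 12:15–16:00.
That's 2 windows.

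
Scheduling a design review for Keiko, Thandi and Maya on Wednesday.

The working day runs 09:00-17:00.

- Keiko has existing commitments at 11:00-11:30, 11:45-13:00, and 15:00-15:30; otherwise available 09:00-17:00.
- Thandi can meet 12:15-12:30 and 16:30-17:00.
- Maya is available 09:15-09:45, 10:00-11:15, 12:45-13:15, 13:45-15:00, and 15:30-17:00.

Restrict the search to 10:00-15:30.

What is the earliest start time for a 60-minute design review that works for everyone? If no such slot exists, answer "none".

none

Keiko free within 09:00–17:00: 09:00–11:00, 11:30–11:45, 13:00–15:00, 15:30–17:00.
Keiko ∩ Thandi: 16:30–17:00.
Keiko ∩ Thandi ∩ Maya: 16:30–17:00.
Restricted to 10:00–15:30: (none).
Windows ≥ 60 min: (none).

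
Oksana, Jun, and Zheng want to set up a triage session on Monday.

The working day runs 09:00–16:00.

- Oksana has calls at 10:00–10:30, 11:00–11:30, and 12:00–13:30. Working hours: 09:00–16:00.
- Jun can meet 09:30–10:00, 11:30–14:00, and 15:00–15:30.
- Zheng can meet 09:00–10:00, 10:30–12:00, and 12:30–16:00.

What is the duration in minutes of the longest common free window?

Oksana free within 09:00–16:00: 09:00–10:00, 10:30–11:00, 11:30–12:00, 13:30–16:00.
Oksana ∩ Jun: 09:30–10:00, 11:30–12:00, 13:30–14:00, 15:00–15:30.
Oksana ∩ Jun ∩ Zheng: 09:30–10:00, 11:30–12:00, 13:30–14:00, 15:00–15:30.
Common window lengths: 30, 30, 30, 30 min; longest is 30.

30 minutes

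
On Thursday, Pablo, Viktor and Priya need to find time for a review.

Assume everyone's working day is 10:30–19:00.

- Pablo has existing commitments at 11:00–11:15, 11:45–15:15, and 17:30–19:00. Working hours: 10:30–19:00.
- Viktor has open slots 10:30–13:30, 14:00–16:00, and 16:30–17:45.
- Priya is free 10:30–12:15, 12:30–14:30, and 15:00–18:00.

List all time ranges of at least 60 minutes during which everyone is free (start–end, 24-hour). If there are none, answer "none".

16:30–17:30

Pablo free within 10:30–19:00: 10:30–11:00, 11:15–11:45, 15:15–17:30.
Pablo ∩ Viktor: 10:30–11:00, 11:15–11:45, 15:15–16:00, 16:30–17:30.
Pablo ∩ Viktor ∩ Priya: 10:30–11:00, 11:15–11:45, 15:15–16:00, 16:30–17:30.
Windows ≥ 60 min: 16:30–17:30.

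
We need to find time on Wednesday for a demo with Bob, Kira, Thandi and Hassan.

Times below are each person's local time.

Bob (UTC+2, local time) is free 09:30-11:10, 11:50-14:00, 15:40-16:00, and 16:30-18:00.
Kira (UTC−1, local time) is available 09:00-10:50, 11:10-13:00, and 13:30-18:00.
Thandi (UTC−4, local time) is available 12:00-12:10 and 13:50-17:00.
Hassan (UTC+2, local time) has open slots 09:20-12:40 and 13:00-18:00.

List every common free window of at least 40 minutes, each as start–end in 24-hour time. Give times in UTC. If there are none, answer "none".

Bob → UTC: 07:30–09:10, 09:50–12:00, 13:40–14:00, 14:30–16:00.
Kira → UTC: 10:00–11:50, 12:10–14:00, 14:30–19:00.
Thandi → UTC: 16:00–16:10, 17:50–21:00.
Hassan → UTC: 07:20–10:40, 11:00–16:00.
Bob ∩ Kira: 10:00–11:50, 13:40–14:00, 14:30–16:00.
Bob ∩ Kira ∩ Thandi: (none).
Bob ∩ Kira ∩ Thandi ∩ Hassan: (none).
Windows ≥ 40 min: (none).

none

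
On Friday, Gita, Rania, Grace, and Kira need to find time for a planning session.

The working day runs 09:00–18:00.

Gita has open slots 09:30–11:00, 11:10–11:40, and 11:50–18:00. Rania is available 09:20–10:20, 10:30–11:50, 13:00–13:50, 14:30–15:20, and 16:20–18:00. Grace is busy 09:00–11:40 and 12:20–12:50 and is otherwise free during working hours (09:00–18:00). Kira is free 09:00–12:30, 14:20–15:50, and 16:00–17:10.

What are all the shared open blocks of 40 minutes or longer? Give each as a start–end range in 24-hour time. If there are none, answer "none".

Grace free within 09:00–18:00: 11:40–12:20, 12:50–18:00.
Gita ∩ Rania: 09:30–10:20, 10:30–11:00, 11:10–11:40, 13:00–13:50, 14:30–15:20, 16:20–18:00.
Gita ∩ Rania ∩ Grace: 13:00–13:50, 14:30–15:20, 16:20–18:00.
Gita ∩ Rania ∩ Grace ∩ Kira: 14:30–15:20, 16:20–17:10.
Windows ≥ 40 min: 14:30–15:20, 16:20–17:10.

14:30–15:20, 16:20–17:10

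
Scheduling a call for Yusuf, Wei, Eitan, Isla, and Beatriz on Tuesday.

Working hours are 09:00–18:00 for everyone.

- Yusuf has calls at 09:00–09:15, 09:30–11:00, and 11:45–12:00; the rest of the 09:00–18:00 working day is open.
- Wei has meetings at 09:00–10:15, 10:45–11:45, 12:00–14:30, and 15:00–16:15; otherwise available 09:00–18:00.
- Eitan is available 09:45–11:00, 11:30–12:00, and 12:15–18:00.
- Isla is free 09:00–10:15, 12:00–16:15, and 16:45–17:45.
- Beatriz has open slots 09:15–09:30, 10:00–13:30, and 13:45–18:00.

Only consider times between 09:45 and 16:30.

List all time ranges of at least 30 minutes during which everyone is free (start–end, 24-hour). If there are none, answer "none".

14:30–15:00

Yusuf free within 09:00–18:00: 09:15–09:30, 11:00–11:45, 12:00–18:00.
Wei free within 09:00–18:00: 10:15–10:45, 11:45–12:00, 14:30–15:00, 16:15–18:00.
Yusuf ∩ Wei: 14:30–15:00, 16:15–18:00.
Yusuf ∩ Wei ∩ Eitan: 14:30–15:00, 16:15–18:00.
Yusuf ∩ Wei ∩ Eitan ∩ Isla: 14:30–15:00, 16:45–17:45.
Yusuf ∩ Wei ∩ Eitan ∩ Isla ∩ Beatriz: 14:30–15:00, 16:45–17:45.
Restricted to 09:45–16:30: 14:30–15:00.
Windows ≥ 30 min: 14:30–15:00.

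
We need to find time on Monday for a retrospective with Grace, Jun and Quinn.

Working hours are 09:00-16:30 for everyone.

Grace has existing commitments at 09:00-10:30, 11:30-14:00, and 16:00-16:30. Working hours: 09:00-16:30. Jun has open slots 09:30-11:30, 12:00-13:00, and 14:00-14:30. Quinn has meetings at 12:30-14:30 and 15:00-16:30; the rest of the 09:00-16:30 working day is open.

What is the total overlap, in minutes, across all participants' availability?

60 minutes

Grace free within 09:00–16:30: 10:30–11:30, 14:00–16:00.
Quinn free within 09:00–16:30: 09:00–12:30, 14:30–15:00.
Grace ∩ Jun: 10:30–11:30, 14:00–14:30.
Grace ∩ Jun ∩ Quinn: 10:30–11:30.
Total common minutes: 60.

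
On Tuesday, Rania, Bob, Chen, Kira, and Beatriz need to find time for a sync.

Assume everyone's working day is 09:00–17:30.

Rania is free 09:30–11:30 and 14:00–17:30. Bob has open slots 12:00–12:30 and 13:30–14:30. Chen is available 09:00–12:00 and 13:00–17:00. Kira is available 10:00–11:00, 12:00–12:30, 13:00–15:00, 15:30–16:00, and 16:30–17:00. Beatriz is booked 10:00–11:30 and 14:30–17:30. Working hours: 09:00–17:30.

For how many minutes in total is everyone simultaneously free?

30 minutes

Beatriz free within 09:00–17:30: 09:00–10:00, 11:30–14:30.
Rania ∩ Bob: 14:00–14:30.
Rania ∩ Bob ∩ Chen: 14:00–14:30.
Rania ∩ Bob ∩ Chen ∩ Kira: 14:00–14:30.
Rania ∩ Bob ∩ Chen ∩ Kira ∩ Beatriz: 14:00–14:30.
Total common minutes: 30.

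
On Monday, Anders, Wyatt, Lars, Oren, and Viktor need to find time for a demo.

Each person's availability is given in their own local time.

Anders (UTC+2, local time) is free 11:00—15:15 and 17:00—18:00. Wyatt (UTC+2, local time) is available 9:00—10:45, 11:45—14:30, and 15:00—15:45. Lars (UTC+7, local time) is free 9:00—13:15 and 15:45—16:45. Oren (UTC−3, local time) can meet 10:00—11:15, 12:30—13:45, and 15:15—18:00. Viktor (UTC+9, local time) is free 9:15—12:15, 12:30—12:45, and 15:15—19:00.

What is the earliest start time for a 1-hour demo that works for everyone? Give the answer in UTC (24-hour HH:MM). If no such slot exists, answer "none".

Anders → UTC: 09:00–13:15, 15:00–16:00.
Wyatt → UTC: 07:00–08:45, 09:45–12:30, 13:00–13:45.
Lars → UTC: 02:00–06:15, 08:45–09:45.
Oren → UTC: 13:00–14:15, 15:30–16:45, 18:15–21:00.
Viktor → UTC: 00:15–03:15, 03:30–03:45, 06:15–10:00.
Anders ∩ Wyatt: 09:45–12:30, 13:00–13:15.
Anders ∩ Wyatt ∩ Lars: (none).
Anders ∩ Wyatt ∩ Lars ∩ Oren: (none).
Anders ∩ Wyatt ∩ Lars ∩ Oren ∩ Viktor: (none).
Windows ≥ 60 min: (none).

none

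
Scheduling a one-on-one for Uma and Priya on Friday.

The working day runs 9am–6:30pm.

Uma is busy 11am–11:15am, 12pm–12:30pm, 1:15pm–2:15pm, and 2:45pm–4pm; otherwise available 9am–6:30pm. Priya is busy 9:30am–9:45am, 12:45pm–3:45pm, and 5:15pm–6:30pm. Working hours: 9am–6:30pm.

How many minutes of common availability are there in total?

240 minutes

Uma free within 09:00–18:30: 09:00–11:00, 11:15–12:00, 12:30–13:15, 14:15–14:45, 16:00–18:30.
Priya free within 09:00–18:30: 09:00–09:30, 09:45–12:45, 15:45–17:15.
Uma ∩ Priya: 09:00–09:30, 09:45–11:00, 11:15–12:00, 12:30–12:45, 16:00–17:15.
Total common minutes: 30 + 75 + 45 + 15 + 75 = 240.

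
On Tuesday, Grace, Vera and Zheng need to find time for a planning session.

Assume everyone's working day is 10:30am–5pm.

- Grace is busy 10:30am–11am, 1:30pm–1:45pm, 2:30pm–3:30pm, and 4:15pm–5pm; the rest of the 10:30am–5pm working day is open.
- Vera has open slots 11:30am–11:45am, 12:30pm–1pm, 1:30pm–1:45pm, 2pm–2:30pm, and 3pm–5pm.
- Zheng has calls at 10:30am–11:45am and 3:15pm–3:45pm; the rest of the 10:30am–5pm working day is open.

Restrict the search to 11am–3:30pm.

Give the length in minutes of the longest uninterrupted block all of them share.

30 minutes

Grace free within 10:30–17:00: 11:00–13:30, 13:45–14:30, 15:30–16:15.
Zheng free within 10:30–17:00: 11:45–15:15, 15:45–17:00.
Grace ∩ Vera: 11:30–11:45, 12:30–13:00, 14:00–14:30, 15:30–16:15.
Grace ∩ Vera ∩ Zheng: 12:30–13:00, 14:00–14:30, 15:45–16:15.
Restricted to 11:00–15:30: 12:30–13:00, 14:00–14:30.
Common window lengths: 30, 30 min; longest is 30.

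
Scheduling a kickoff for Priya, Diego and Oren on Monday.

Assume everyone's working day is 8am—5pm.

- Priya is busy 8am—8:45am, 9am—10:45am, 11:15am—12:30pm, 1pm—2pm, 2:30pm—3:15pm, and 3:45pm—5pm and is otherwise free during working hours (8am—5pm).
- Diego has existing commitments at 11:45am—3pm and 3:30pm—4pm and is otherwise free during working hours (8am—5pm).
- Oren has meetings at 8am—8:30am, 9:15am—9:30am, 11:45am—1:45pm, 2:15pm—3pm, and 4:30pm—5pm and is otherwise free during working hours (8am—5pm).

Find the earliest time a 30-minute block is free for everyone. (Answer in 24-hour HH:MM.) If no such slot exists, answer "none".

Priya free within 08:00–17:00: 08:45–09:00, 10:45–11:15, 12:30–13:00, 14:00–14:30, 15:15–15:45.
Diego free within 08:00–17:00: 08:00–11:45, 15:00–15:30, 16:00–17:00.
Oren free within 08:00–17:00: 08:30–09:15, 09:30–11:45, 13:45–14:15, 15:00–16:30.
Priya ∩ Diego: 08:45–09:00, 10:45–11:15, 15:15–15:30.
Priya ∩ Diego ∩ Oren: 08:45–09:00, 10:45–11:15, 15:15–15:30.
Windows ≥ 30 min: 10:45–11:15.
Earliest such window starts at 10:45.

10:45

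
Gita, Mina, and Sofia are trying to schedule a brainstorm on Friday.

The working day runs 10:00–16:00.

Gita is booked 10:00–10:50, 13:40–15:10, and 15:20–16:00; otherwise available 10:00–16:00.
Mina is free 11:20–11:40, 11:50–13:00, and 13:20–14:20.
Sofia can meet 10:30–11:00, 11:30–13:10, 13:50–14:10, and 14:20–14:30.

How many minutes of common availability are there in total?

80 minutes

Gita free within 10:00–16:00: 10:50–13:40, 15:10–15:20.
Gita ∩ Mina: 11:20–11:40, 11:50–13:00, 13:20–13:40.
Gita ∩ Mina ∩ Sofia: 11:30–11:40, 11:50–13:00.
Total common minutes: 10 + 70 = 80.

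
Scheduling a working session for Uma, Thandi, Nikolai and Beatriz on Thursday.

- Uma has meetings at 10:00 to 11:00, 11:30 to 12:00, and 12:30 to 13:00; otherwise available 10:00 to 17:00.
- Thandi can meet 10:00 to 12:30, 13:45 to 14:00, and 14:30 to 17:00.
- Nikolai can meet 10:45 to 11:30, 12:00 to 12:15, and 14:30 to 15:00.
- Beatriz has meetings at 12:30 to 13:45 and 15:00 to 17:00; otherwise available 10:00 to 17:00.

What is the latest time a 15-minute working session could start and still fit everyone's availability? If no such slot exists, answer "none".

14:45

Uma free within 10:00–17:00: 11:00–11:30, 12:00–12:30, 13:00–17:00.
Beatriz free within 10:00–17:00: 10:00–12:30, 13:45–15:00.
Uma ∩ Thandi: 11:00–11:30, 12:00–12:30, 13:45–14:00, 14:30–17:00.
Uma ∩ Thandi ∩ Nikolai: 11:00–11:30, 12:00–12:15, 14:30–15:00.
Uma ∩ Thandi ∩ Nikolai ∩ Beatriz: 11:00–11:30, 12:00–12:15, 14:30–15:00.
Windows ≥ 15 min: 11:00–11:30, 12:00–12:15, 14:30–15:00.
Latest start in the last window 14:30–15:00 is 15:00 − 15 min = 14:45.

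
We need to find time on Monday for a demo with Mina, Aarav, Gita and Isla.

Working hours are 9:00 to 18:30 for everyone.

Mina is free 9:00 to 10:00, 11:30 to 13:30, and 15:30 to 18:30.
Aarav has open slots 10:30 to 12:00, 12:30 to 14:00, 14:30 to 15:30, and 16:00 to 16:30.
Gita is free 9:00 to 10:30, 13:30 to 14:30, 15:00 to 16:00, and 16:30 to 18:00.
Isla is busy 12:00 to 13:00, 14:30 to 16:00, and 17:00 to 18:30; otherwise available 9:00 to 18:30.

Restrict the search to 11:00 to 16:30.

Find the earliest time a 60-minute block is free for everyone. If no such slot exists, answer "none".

Isla free within 09:00–18:30: 09:00–12:00, 13:00–14:30, 16:00–17:00.
Mina ∩ Aarav: 11:30–12:00, 12:30–13:30, 16:00–16:30.
Mina ∩ Aarav ∩ Gita: (none).
Mina ∩ Aarav ∩ Gita ∩ Isla: (none).
Restricted to 11:00–16:30: (none).
Windows ≥ 60 min: (none).

none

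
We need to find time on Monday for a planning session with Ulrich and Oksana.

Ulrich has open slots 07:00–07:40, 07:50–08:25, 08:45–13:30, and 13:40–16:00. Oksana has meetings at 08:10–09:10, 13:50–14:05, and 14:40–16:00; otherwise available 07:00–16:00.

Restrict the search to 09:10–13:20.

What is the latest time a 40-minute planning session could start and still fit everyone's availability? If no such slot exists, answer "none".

Oksana free within 07:00–16:00: 07:00–08:10, 09:10–13:50, 14:05–14:40.
Ulrich ∩ Oksana: 07:00–07:40, 07:50–08:10, 09:10–13:30, 13:40–13:50, 14:05–14:40.
Restricted to 09:10–13:20: 09:10–13:20.
Windows ≥ 40 min: 09:10–13:20.
Latest start in the last window 09:10–13:20 is 13:20 − 40 min = 12:40.

12:40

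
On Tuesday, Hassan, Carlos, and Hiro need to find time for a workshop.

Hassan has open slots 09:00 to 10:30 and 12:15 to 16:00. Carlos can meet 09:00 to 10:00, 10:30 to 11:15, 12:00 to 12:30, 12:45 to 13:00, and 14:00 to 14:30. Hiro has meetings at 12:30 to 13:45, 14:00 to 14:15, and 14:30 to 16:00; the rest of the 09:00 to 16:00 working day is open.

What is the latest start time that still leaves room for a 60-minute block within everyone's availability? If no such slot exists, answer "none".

Hiro free within 09:00–16:00: 09:00–12:30, 13:45–14:00, 14:15–14:30.
Hassan ∩ Carlos: 09:00–10:00, 12:15–12:30, 12:45–13:00, 14:00–14:30.
Hassan ∩ Carlos ∩ Hiro: 09:00–10:00, 12:15–12:30, 14:15–14:30.
Windows ≥ 60 min: 09:00–10:00.
Latest start in the last window 09:00–10:00 is 10:00 − 60 min = 09:00.

09:00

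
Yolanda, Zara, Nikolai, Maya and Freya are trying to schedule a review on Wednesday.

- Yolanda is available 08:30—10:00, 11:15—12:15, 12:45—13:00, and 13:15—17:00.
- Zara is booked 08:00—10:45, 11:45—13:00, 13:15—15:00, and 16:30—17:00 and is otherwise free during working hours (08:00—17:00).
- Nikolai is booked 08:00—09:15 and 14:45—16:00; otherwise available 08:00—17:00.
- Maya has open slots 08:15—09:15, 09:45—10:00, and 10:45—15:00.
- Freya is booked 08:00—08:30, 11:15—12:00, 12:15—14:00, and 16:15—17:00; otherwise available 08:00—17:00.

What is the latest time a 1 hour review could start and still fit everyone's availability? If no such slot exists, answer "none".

Zara free within 08:00–17:00: 10:45–11:45, 13:00–13:15, 15:00–16:30.
Nikolai free within 08:00–17:00: 09:15–14:45, 16:00–17:00.
Freya free within 08:00–17:00: 08:30–11:15, 12:00–12:15, 14:00–16:15.
Yolanda ∩ Zara: 11:15–11:45, 15:00–16:30.
Yolanda ∩ Zara ∩ Nikolai: 11:15–11:45, 16:00–16:30.
Yolanda ∩ Zara ∩ Nikolai ∩ Maya: 11:15–11:45.
Yolanda ∩ Zara ∩ Nikolai ∩ Maya ∩ Freya: (none).
Windows ≥ 60 min: (none).

none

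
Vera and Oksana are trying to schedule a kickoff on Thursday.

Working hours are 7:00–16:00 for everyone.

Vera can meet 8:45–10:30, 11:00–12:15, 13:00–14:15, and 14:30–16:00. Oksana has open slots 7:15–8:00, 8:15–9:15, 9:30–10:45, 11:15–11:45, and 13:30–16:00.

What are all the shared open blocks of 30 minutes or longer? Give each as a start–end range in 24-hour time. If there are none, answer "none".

08:45–09:15, 09:30–10:30, 11:15–11:45, 13:30–14:15, 14:30–16:00

Vera ∩ Oksana: 08:45–09:15, 09:30–10:30, 11:15–11:45, 13:30–14:15, 14:30–16:00.
Windows ≥ 30 min: 08:45–09:15, 09:30–10:30, 11:15–11:45, 13:30–14:15, 14:30–16:00.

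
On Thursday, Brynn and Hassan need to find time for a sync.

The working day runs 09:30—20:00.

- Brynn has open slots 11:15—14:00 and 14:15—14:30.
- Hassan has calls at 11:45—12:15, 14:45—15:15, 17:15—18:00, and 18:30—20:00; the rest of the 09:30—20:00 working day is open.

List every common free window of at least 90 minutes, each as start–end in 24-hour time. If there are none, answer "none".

12:15–14:00

Hassan free within 09:30–20:00: 09:30–11:45, 12:15–14:45, 15:15–17:15, 18:00–18:30.
Brynn ∩ Hassan: 11:15–11:45, 12:15–14:00, 14:15–14:30.
Windows ≥ 90 min: 12:15–14:00.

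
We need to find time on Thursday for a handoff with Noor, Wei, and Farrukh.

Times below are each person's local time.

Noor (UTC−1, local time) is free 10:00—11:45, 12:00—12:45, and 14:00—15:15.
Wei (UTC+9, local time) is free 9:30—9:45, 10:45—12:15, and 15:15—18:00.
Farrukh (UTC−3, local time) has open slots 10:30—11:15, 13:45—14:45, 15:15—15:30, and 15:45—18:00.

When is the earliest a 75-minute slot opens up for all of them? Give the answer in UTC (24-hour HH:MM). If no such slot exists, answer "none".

Noor → UTC: 11:00–12:45, 13:00–13:45, 15:00–16:15.
Wei → UTC: 00:30–00:45, 01:45–03:15, 06:15–09:00.
Farrukh → UTC: 13:30–14:15, 16:45–17:45, 18:15–18:30, 18:45–21:00.
Noor ∩ Wei: (none).
Noor ∩ Wei ∩ Farrukh: (none).
Windows ≥ 75 min: (none).

none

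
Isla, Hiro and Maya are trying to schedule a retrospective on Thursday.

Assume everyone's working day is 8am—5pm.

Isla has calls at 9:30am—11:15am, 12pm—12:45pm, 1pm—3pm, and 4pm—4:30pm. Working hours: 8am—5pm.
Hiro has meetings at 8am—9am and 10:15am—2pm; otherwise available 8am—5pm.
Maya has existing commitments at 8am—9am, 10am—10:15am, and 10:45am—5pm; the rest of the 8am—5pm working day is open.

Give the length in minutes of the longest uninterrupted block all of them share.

Isla free within 08:00–17:00: 08:00–09:30, 11:15–12:00, 12:45–13:00, 15:00–16:00, 16:30–17:00.
Hiro free within 08:00–17:00: 09:00–10:15, 14:00–17:00.
Maya free within 08:00–17:00: 09:00–10:00, 10:15–10:45.
Isla ∩ Hiro: 09:00–09:30, 15:00–16:00, 16:30–17:00.
Isla ∩ Hiro ∩ Maya: 09:00–09:30.
Single common window of 30 minutes.

30 minutes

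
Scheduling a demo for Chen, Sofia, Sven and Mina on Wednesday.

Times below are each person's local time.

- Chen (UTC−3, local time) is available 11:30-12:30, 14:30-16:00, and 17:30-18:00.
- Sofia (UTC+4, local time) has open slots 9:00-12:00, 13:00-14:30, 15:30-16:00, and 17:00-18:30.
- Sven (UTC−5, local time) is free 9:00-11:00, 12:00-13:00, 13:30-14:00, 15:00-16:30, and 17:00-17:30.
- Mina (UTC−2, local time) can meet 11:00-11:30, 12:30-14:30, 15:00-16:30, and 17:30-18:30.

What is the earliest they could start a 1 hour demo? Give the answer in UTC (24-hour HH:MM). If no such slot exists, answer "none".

Chen → UTC: 14:30–15:30, 17:30–19:00, 20:30–21:00.
Sofia → UTC: 05:00–08:00, 09:00–10:30, 11:30–12:00, 13:00–14:30.
Sven → UTC: 14:00–16:00, 17:00–18:00, 18:30–19:00, 20:00–21:30, 22:00–22:30.
Mina → UTC: 13:00–13:30, 14:30–16:30, 17:00–18:30, 19:30–20:30.
Chen ∩ Sofia: (none).
Chen ∩ Sofia ∩ Sven: (none).
Chen ∩ Sofia ∩ Sven ∩ Mina: (none).
Windows ≥ 60 min: (none).

none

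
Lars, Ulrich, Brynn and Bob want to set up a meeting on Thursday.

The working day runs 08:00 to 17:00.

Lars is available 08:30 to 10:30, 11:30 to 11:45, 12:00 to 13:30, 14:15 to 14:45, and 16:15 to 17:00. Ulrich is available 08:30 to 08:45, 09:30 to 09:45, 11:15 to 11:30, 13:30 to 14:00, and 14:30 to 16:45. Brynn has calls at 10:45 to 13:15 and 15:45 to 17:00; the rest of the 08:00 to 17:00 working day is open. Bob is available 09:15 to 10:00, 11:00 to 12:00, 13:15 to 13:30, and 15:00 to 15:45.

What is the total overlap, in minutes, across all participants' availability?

15 minutes

Brynn free within 08:00–17:00: 08:00–10:45, 13:15–15:45.
Lars ∩ Ulrich: 08:30–08:45, 09:30–09:45, 14:30–14:45, 16:15–16:45.
Lars ∩ Ulrich ∩ Brynn: 08:30–08:45, 09:30–09:45, 14:30–14:45.
Lars ∩ Ulrich ∩ Brynn ∩ Bob: 09:30–09:45.
Total common minutes: 15.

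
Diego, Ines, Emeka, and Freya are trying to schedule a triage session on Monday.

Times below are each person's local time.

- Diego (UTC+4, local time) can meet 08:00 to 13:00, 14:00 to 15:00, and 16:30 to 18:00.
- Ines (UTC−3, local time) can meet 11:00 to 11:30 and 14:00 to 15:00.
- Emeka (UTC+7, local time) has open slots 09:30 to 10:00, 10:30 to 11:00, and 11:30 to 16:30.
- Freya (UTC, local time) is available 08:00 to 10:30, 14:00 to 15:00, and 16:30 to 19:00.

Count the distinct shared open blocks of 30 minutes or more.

Diego → UTC: 04:00–09:00, 10:00–11:00, 12:30–14:00.
Ines → UTC: 14:00–14:30, 17:00–18:00.
Emeka → UTC: 02:30–03:00, 03:30–04:00, 04:30–09:30.
Freya → UTC: 08:00–10:30, 14:00–15:00, 16:30–19:00.
Diego ∩ Ines: (none).
Diego ∩ Ines ∩ Emeka: (none).
Diego ∩ Ines ∩ Emeka ∩ Freya: (none).
Windows ≥ 30 min: (none).
That's 0 windows.

0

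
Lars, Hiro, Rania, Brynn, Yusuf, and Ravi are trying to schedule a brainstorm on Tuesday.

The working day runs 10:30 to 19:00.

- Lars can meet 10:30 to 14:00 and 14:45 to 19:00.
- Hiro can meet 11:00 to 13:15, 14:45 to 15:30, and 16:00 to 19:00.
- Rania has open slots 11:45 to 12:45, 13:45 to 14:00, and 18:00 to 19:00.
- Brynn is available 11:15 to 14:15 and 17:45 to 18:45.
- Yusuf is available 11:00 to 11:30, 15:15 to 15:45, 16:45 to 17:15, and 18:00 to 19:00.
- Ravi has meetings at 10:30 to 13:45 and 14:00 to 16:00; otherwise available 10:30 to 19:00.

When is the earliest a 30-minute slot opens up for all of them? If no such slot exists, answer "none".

Ravi free within 10:30–19:00: 13:45–14:00, 16:00–19:00.
Lars ∩ Hiro: 11:00–13:15, 14:45–15:30, 16:00–19:00.
Lars ∩ Hiro ∩ Rania: 11:45–12:45, 18:00–19:00.
Lars ∩ Hiro ∩ Rania ∩ Brynn: 11:45–12:45, 18:00–18:45.
Lars ∩ Hiro ∩ Rania ∩ Brynn ∩ Yusuf: 18:00–18:45.
Lars ∩ Hiro ∩ Rania ∩ Brynn ∩ Yusuf ∩ Ravi: 18:00–18:45.
Windows ≥ 30 min: 18:00–18:45.
Earliest such window starts at 18:00.

18:00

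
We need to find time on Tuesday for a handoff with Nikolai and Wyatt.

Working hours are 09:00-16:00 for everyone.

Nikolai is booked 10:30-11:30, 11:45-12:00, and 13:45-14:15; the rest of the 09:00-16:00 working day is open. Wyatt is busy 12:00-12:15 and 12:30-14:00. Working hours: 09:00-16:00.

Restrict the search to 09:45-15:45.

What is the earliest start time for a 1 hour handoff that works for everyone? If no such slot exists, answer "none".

14:15

Nikolai free within 09:00–16:00: 09:00–10:30, 11:30–11:45, 12:00–13:45, 14:15–16:00.
Wyatt free within 09:00–16:00: 09:00–12:00, 12:15–12:30, 14:00–16:00.
Nikolai ∩ Wyatt: 09:00–10:30, 11:30–11:45, 12:15–12:30, 14:15–16:00.
Restricted to 09:45–15:45: 09:45–10:30, 11:30–11:45, 12:15–12:30, 14:15–15:45.
Windows ≥ 60 min: 14:15–15:45.
Earliest such window starts at 14:15.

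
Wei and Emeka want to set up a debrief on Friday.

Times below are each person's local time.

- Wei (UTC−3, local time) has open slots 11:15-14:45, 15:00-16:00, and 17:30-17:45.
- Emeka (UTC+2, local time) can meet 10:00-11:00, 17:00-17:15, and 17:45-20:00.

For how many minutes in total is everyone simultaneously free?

Wei → UTC: 14:15–17:45, 18:00–19:00, 20:30–20:45.
Emeka → UTC: 08:00–09:00, 15:00–15:15, 15:45–18:00.
Wei ∩ Emeka: 15:00–15:15, 15:45–17:45.
Total common minutes: 15 + 120 = 135.

135 minutes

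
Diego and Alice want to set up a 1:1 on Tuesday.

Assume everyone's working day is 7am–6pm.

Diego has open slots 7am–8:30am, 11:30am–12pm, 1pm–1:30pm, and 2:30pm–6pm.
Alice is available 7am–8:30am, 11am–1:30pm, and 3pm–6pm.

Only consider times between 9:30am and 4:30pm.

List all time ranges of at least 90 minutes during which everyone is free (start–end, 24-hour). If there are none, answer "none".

15:00–16:30

Diego ∩ Alice: 07:00–08:30, 11:30–12:00, 13:00–13:30, 15:00–18:00.
Restricted to 09:30–16:30: 11:30–12:00, 13:00–13:30, 15:00–16:30.
Windows ≥ 90 min: 15:00–16:30.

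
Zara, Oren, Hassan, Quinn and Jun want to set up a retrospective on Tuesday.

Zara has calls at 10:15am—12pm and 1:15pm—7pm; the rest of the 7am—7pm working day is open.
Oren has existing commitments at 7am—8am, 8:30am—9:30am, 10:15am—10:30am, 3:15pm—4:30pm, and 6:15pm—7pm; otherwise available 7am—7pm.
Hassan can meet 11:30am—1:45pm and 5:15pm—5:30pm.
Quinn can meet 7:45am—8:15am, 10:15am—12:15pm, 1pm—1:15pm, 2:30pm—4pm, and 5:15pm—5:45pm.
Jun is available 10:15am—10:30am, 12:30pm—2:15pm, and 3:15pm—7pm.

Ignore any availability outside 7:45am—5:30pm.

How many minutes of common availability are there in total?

Zara free within 07:00–19:00: 07:00–10:15, 12:00–13:15.
Oren free within 07:00–19:00: 08:00–08:30, 09:30–10:15, 10:30–15:15, 16:30–18:15.
Zara ∩ Oren: 08:00–08:30, 09:30–10:15, 12:00–13:15.
Zara ∩ Oren ∩ Hassan: 12:00–13:15.
Zara ∩ Oren ∩ Hassan ∩ Quinn: 12:00–12:15, 13:00–13:15.
Zara ∩ Oren ∩ Hassan ∩ Quinn ∩ Jun: 13:00–13:15.
Restricted to 07:45–17:30: 13:00–13:15.
Total common minutes: 15.

15 minutes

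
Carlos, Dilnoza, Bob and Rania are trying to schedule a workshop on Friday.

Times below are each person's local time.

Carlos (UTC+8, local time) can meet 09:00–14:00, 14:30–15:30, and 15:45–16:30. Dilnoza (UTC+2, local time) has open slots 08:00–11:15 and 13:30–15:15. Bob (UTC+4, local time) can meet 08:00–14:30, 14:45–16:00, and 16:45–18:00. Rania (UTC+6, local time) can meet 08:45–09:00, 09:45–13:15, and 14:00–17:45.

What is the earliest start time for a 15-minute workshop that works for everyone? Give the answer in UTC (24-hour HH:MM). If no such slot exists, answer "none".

Carlos → UTC: 01:00–06:00, 06:30–07:30, 07:45–08:30.
Dilnoza → UTC: 06:00–09:15, 11:30–13:15.
Bob → UTC: 04:00–10:30, 10:45–12:00, 12:45–14:00.
Rania → UTC: 02:45–03:00, 03:45–07:15, 08:00–11:45.
Carlos ∩ Dilnoza: 06:30–07:30, 07:45–08:30.
Carlos ∩ Dilnoza ∩ Bob: 06:30–07:30, 07:45–08:30.
Carlos ∩ Dilnoza ∩ Bob ∩ Rania: 06:30–07:15, 08:00–08:30.
Windows ≥ 15 min: 06:30–07:15, 08:00–08:30.
Earliest such window starts at 06:30.

06:30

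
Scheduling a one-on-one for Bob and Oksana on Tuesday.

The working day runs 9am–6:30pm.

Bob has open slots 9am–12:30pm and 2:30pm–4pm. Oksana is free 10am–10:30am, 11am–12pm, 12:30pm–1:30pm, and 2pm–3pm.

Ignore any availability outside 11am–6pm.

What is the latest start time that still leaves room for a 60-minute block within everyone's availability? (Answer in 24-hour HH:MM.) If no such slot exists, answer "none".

11:00

Bob ∩ Oksana: 10:00–10:30, 11:00–12:00, 14:30–15:00.
Restricted to 11:00–18:00: 11:00–12:00, 14:30–15:00.
Windows ≥ 60 min: 11:00–12:00.
Latest start in the last window 11:00–12:00 is 12:00 − 60 min = 11:00.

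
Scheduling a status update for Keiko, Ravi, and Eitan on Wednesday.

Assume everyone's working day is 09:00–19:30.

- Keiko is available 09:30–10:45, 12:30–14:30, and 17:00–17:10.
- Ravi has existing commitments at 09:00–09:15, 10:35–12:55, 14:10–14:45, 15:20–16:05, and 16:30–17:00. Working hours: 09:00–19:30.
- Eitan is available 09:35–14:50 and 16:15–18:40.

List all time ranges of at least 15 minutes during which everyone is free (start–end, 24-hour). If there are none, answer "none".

09:35–10:35, 12:55–14:10

Ravi free within 09:00–19:30: 09:15–10:35, 12:55–14:10, 14:45–15:20, 16:05–16:30, 17:00–19:30.
Keiko ∩ Ravi: 09:30–10:35, 12:55–14:10, 17:00–17:10.
Keiko ∩ Ravi ∩ Eitan: 09:35–10:35, 12:55–14:10, 17:00–17:10.
Windows ≥ 15 min: 09:35–10:35, 12:55–14:10.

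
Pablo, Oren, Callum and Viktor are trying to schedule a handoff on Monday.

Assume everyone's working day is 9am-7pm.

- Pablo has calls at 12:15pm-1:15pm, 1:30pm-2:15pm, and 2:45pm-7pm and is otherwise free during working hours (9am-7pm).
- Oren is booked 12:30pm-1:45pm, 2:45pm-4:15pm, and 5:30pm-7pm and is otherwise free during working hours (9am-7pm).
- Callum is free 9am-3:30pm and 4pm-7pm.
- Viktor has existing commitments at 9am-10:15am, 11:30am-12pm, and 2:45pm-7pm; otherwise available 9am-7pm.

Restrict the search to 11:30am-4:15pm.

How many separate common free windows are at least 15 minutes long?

Pablo free within 09:00–19:00: 09:00–12:15, 13:15–13:30, 14:15–14:45.
Oren free within 09:00–19:00: 09:00–12:30, 13:45–14:45, 16:15–17:30.
Viktor free within 09:00–19:00: 10:15–11:30, 12:00–14:45.
Pablo ∩ Oren: 09:00–12:15, 14:15–14:45.
Pablo ∩ Oren ∩ Callum: 09:00–12:15, 14:15–14:45.
Pablo ∩ Oren ∩ Callum ∩ Viktor: 10:15–11:30, 12:00–12:15, 14:15–14:45.
Restricted to 11:30–16:15: 12:00–12:15, 14:15–14:45.
Windows ≥ 15 min: 12:00–12:15, 14:15–14:45.
That's 2 windows.

2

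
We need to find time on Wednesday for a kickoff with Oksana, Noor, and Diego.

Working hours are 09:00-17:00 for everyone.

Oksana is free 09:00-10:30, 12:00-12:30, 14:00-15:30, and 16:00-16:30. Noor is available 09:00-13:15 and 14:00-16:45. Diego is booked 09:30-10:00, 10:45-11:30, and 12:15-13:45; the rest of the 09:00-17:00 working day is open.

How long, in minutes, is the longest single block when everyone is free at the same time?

90 minutes

Diego free within 09:00–17:00: 09:00–09:30, 10:00–10:45, 11:30–12:15, 13:45–17:00.
Oksana ∩ Noor: 09:00–10:30, 12:00–12:30, 14:00–15:30, 16:00–16:30.
Oksana ∩ Noor ∩ Diego: 09:00–09:30, 10:00–10:30, 12:00–12:15, 14:00–15:30, 16:00–16:30.
Common window lengths: 30, 30, 15, 90, 30 min; longest is 90.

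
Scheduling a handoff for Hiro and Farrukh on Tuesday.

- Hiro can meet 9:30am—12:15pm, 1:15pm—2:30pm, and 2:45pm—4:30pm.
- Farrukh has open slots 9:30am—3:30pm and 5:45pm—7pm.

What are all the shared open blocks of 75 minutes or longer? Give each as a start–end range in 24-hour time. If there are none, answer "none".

09:30–12:15, 13:15–14:30

Hiro ∩ Farrukh: 09:30–12:15, 13:15–14:30, 14:45–15:30.
Windows ≥ 75 min: 09:30–12:15, 13:15–14:30.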